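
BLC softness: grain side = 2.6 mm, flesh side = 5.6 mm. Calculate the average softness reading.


Average = (2.6 + 5.6) / 2
Average = 4.10 mm


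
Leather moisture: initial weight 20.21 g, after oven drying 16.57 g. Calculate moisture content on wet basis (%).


18.0%

Moisture = 20.21 - 16.57 = 3.64 g
MC = 3.64 / 20.21 x 100 = 18.0%


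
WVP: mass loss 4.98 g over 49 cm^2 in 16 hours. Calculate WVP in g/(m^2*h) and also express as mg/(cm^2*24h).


WVP = 63.52 g/(m^2*h)
Daily rate = 152.45 mg/(cm^2*24h)


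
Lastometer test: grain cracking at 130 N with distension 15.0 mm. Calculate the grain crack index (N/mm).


8.7 N/mm

Grain crack index = force / distension
Index = 130 / 15.0 = 8.7 N/mm


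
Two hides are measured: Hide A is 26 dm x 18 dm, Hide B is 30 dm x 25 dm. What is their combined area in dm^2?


1218 dm^2

Hide A area = 26 x 18 = 468 dm^2
Hide B area = 30 x 25 = 750 dm^2
Total = 468 + 750 = 1218 dm^2


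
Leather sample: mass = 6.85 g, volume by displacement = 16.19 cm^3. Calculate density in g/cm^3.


Density = mass / volume
Density = 6.85 / 16.19 = 0.423 g/cm^3


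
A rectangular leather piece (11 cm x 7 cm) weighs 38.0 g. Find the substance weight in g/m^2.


4935.1 g/m^2

Area = 11 x 7 = 77 cm^2
SW = 38.0 / 77 x 10000 = 4935.1 g/m^2


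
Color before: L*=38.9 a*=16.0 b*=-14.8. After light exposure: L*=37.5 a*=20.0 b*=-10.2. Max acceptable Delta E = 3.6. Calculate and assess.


Delta E = 6.25
Passes: No

dL = -1.4, da = 4.0, db = 4.6
dE = sqrt((-1.4)^2 + (4.0)^2 + (4.6)^2) = 6.25
Max = 3.6
Passes: No


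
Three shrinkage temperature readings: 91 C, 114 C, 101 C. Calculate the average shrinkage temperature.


102.0 C

Average = (91 + 114 + 101) / 3
Average = 306 / 3 = 102.0 C


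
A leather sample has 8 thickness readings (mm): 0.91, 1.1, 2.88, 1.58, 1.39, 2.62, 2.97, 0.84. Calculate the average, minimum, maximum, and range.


Sum = 14.29
Average = 14.29 / 8 = 1.79 mm
Minimum = 0.84 mm
Maximum = 2.97 mm
Range = 2.97 - 0.84 = 2.13 mm


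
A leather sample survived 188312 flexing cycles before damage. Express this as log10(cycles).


log10(188312) = 5.27


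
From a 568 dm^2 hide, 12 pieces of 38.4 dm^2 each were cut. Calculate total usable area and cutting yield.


Usable area = 460.8 dm^2
Yield = 81.1%

Total usable = 12 x 38.4 = 460.8 dm^2
Yield = 460.8 / 568 x 100 = 81.1%


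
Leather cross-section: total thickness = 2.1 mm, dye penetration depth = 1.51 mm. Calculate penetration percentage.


Penetration% = 1.51 / 2.1 x 100
Penetration = 71.9%


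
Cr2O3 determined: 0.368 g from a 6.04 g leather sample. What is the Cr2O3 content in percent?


Cr2O3% = 0.368 / 6.04 x 100
Cr2O3% = 6.09%


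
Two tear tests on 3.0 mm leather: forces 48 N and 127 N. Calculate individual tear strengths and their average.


Tear 1 = 48 / 3.0 = 16.0 N/mm
Tear 2 = 127 / 3.0 = 42.3 N/mm
Average = (16.0 + 42.3) / 2 = 29.2 N/mm


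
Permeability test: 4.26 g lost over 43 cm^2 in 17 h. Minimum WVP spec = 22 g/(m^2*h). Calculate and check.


WVP = 58.28 g/(m^2*h)
Meets specification: Yes

WVP = 4.26 / (43 x 17) x 10000 = 58.28 g/(m^2*h)
Minimum: 22 g/(m^2*h)
Meets spec: Yes


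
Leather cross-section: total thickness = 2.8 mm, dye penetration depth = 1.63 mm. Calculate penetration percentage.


58.2%

Penetration% = 1.63 / 2.8 x 100
Penetration = 58.2%


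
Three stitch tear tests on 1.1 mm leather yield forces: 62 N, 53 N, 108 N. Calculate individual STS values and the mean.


STS1 = 56.4 N/mm
STS2 = 48.2 N/mm
STS3 = 98.2 N/mm
Mean = 67.6 N/mm

STS1 = 62 / 1.1 = 56.4 N/mm
STS2 = 53 / 1.1 = 48.2 N/mm
STS3 = 108 / 1.1 = 98.2 N/mm
Mean = (56.4 + 48.2 + 98.2) / 3 = 67.6 N/mm


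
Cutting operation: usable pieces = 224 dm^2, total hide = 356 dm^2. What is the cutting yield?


62.9%

Yield = usable / total x 100
Yield = 224 / 356 x 100 = 62.9%


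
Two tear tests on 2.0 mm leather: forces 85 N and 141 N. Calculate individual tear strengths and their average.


Tear 1 = 42.5 N/mm
Tear 2 = 70.5 N/mm
Average = 56.5 N/mm

Tear 1 = 85 / 2.0 = 42.5 N/mm
Tear 2 = 141 / 2.0 = 70.5 N/mm
Average = (42.5 + 70.5) / 2 = 56.5 N/mm


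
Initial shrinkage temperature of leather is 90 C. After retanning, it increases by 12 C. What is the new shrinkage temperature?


New Ts = 90 + 12 = 102 C


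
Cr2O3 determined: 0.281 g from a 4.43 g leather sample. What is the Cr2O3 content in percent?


6.34%


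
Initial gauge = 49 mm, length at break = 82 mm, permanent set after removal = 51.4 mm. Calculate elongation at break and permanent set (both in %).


Elongation at break = (82 - 49) / 49 x 100 = 67.3%
Permanent set = (51.4 - 49) / 49 x 100 = 4.9%


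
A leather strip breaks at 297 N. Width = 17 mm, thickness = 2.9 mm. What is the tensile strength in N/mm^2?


Cross-sectional area = 17 x 2.9 = 49.3 mm^2
Tensile strength = 297 / 49.3 = 6.02 N/mm^2


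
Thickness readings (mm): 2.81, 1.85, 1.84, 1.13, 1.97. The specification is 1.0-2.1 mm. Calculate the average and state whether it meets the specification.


Average = 1.92 mm
Within specification: Yes


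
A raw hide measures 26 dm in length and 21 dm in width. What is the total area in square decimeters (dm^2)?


546 dm^2

Area = length x width
Area = 26 x 21 = 546 dm^2


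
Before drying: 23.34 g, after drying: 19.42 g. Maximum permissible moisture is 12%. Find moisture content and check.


Moisture content = 16.8%
Acceptable: No


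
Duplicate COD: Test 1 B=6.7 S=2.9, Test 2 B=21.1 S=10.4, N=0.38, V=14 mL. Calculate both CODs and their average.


COD1 = (6.7 - 2.9) x 0.38 x 8000 / 14 = 825.1 mg/L
COD2 = (21.1 - 10.4) x 0.38 x 8000 / 14 = 2323.4 mg/L
Average = (825.1 + 2323.4) / 2 = 1574.3 mg/L


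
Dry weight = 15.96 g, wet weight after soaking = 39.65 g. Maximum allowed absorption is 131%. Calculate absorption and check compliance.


WA = (39.65 - 15.96) / 15.96 x 100 = 148.4%
Maximum allowed: 131%
Compliant: No


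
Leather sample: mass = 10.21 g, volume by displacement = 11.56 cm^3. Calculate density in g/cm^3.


0.883 g/cm^3

Density = mass / volume
Density = 10.21 / 11.56 = 0.883 g/cm^3


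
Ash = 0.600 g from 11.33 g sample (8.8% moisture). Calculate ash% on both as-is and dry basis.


As-is ash% = 0.600 / 11.33 x 100 = 5.30%
Dry mass = 11.33 x (100 - 8.8) / 100 = 10.33296 g
Dry-basis ash% = 0.600 / 10.33296 x 100 = 5.81%


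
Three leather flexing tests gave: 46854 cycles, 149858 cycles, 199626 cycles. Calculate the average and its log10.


Average = (46854 + 149858 + 199626) / 3 = 132113 cycles
log10(132113) = 5.12


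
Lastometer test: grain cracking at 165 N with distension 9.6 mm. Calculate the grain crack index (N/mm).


Grain crack index = force / distension
Index = 165 / 9.6 = 17.2 N/mm


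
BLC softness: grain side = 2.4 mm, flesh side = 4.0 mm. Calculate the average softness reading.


Average = (2.4 + 4.0) / 2
Average = 3.20 mm


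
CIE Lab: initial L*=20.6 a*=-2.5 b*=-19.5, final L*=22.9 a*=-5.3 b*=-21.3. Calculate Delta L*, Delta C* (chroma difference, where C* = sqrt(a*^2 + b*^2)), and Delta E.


Delta L* = 2.3
Delta C* = 2.29
Delta E = 4.05

Delta L* = 22.9 - 20.6 = 2.3
C1* = sqrt((-2.5)^2 + (-19.5)^2) = 19.660
C2* = sqrt((-5.3)^2 + (-21.3)^2) = 21.949
Delta C* = 21.949 - 19.660 = 2.29
Delta E = sqrt((2.3)^2 + (-2.8)^2 + (-1.8)^2) = 4.05


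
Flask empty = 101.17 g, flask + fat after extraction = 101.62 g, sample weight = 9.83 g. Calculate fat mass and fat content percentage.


Fat mass = 101.62 - 101.17 = 0.45 g
Fat% = 0.45 / 9.83 x 100 = 4.6%


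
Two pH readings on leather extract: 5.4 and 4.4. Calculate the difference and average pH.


Difference = |5.4 - 4.4| = 1.0
Average = (5.4 + 4.4) / 2 = 4.90


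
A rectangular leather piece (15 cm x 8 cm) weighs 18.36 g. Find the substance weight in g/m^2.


Area = 15 x 8 = 120 cm^2
SW = 18.36 / 120 x 10000 = 1530.0 g/m^2


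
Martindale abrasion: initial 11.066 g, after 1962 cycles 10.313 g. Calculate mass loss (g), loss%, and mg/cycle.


Loss = 11.066 - 10.313 = 0.753 g
Loss% = 0.753 / 11.066 x 100 = 6.80%
Rate = 0.753 / 1962 x 1000 = 0.384 mg/cycle


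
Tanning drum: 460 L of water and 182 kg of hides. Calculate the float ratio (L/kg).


Float ratio = water / hide weight
Ratio = 460 / 182 = 2.5


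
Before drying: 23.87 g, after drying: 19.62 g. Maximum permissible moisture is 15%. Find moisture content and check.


MC = (23.87 - 19.62) / 23.87 x 100 = 17.8%
Maximum: 15%
Acceptable: No


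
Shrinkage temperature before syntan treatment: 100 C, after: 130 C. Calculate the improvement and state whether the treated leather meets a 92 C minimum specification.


Improvement = 130 - 100 = 30 C
Spec check: 130 C >= 92 C? Yes


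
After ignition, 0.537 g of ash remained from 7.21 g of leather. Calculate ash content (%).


Ash% = 0.537 / 7.21 x 100
Ash% = 7.45%


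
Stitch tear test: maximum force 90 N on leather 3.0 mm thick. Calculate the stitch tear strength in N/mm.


30.0 N/mm


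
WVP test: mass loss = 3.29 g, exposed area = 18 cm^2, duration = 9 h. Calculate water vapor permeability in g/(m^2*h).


203.09 g/(m^2*h)

WVP = mass_loss / (area x time) x 10000
WVP = 3.29 / (18 x 9) x 10000
WVP = 3.29 / 162 x 10000 = 203.09 g/(m^2*h)


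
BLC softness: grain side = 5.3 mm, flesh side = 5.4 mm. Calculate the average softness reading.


Average = (5.3 + 5.4) / 2
Average = 5.35 mm


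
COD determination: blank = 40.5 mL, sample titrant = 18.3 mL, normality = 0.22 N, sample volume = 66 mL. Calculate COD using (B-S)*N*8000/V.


COD = (40.5 - 18.3) x 0.22 x 8000 / 66
COD = 22.2 x 0.22 x 8000 / 66
COD = 592.0 mg/L


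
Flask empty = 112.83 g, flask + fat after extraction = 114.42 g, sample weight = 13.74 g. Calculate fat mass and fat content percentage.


Fat mass = 1.59 g
Fat content = 11.6%


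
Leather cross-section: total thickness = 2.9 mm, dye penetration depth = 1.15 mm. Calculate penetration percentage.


39.7%

Penetration% = 1.15 / 2.9 x 100
Penetration = 39.7%


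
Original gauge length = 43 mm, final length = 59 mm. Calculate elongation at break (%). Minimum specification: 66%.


Elongation = 37.2%
Meets spec: No


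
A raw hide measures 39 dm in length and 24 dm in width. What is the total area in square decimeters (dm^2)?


Area = length x width
Area = 39 x 24 = 936 dm^2


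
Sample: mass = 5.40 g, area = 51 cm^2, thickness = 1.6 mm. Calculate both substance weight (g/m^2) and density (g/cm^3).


SW = 5.40 / 51 x 10000 = 1058.8 g/m^2
Volume = 51 x 1.6 / 10 = 8.16 cm^3
Density = 5.40 / 8.16 = 0.662 g/cm^3


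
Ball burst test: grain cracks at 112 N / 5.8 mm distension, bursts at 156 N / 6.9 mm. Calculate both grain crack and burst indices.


Crack index = 112 / 5.8 = 19.3 N/mm
Burst index = 156 / 6.9 = 22.6 N/mm


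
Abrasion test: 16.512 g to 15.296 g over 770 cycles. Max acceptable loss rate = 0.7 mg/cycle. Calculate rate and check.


Loss = 16.512 - 15.296 = 1.216 g
Rate = 1.216 g / 770 cycles x 1000 = 1.579 mg/cycle
Max = 0.7 mg/cycle
Passes: No


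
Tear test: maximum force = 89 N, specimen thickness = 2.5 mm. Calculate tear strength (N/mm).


35.6 N/mm


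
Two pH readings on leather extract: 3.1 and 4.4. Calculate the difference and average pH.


Difference = |3.1 - 4.4| = 1.3
Average = (3.1 + 4.4) / 2 = 3.75


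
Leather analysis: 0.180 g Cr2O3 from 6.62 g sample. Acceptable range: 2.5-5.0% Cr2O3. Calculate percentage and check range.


Cr2O3% = 0.180 / 6.62 x 100 = 2.72%
Acceptable range: 2.5 to 5.0%
Within range: Yes


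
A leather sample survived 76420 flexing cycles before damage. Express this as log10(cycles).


4.88

log10(76420) = 4.88


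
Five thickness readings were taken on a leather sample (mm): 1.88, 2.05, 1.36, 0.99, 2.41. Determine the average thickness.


Sum = 1.88 + 2.05 + 1.36 + 0.99 + 2.41 = 8.69
Average = 8.69 / 5 = 1.74 mm


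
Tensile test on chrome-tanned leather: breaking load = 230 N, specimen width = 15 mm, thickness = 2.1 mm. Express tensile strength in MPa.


7.30 MPa


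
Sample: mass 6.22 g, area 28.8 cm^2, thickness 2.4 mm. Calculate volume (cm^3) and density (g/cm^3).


Volume = 6.912 cm^3
Density = 0.900 g/cm^3

Thickness in cm = 2.4 / 10 = 0.24 cm
Volume = 28.8 x 0.24 = 6.912 cm^3
Density = 6.22 / 6.912 = 0.900 g/cm^3


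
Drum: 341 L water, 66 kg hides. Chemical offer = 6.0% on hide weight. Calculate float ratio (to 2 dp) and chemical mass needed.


Float ratio = 341 / 66 = 5.17
Chemical = 66 x 6.0 / 100 = 3.96 kg


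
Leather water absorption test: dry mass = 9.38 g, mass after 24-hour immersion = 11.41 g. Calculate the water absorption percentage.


Water absorbed = 11.41 - 9.38 = 2.03 g
WA% = 2.03 / 9.38 x 100 = 21.6%


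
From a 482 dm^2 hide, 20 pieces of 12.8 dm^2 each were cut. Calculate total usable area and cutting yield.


Total usable = 20 x 12.8 = 256.0 dm^2
Yield = 256.0 / 482 x 100 = 53.1%


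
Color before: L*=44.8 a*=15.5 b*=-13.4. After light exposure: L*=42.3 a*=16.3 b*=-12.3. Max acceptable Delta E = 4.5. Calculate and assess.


dL = -2.5, da = 0.8, db = 1.1
dE = sqrt((-2.5)^2 + (0.8)^2 + (1.1)^2) = 2.85
Max = 4.5
Passes: Yes


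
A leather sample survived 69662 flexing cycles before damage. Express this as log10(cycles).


4.84

log10(69662) = 4.84


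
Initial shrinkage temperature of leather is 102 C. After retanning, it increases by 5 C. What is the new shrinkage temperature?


New Ts = 102 + 5 = 107 C


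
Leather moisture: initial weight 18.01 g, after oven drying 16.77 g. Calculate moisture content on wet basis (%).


Moisture = 18.01 - 16.77 = 1.24 g
MC = 1.24 / 18.01 x 100 = 6.9%


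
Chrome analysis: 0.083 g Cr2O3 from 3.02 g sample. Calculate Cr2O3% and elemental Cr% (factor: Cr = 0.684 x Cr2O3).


Cr2O3 = 2.75%
Cr = 1.88%


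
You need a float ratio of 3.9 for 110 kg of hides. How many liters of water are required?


429.0 L


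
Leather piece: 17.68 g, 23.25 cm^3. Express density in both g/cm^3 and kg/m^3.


0.760 g/cm^3
760 kg/m^3

Density = 17.68 / 23.25 = 0.760 g/cm^3
Convert: 0.760 x 1000 = 760 kg/m^3


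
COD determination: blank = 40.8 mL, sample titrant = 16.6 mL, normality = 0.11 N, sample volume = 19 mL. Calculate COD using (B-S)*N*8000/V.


1120.8 mg/L


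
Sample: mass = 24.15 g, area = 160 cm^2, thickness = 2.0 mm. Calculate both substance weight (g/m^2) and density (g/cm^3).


SW = 24.15 / 160 x 10000 = 1509.4 g/m^2
Volume = 160 x 2.0 / 10 = 32.00 cm^3
Density = 24.15 / 32.00 = 0.755 g/cm^3


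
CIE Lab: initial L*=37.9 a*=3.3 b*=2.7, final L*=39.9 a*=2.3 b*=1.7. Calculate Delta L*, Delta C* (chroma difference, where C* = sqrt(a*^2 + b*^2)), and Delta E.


Delta L* = 39.9 - 37.9 = 2.0
C1* = sqrt((3.3)^2 + (2.7)^2) = 4.264
C2* = sqrt((2.3)^2 + (1.7)^2) = 2.860
Delta C* = 2.860 - 4.264 = -1.40
Delta E = sqrt((2.0)^2 + (-1.0)^2 + (-1.0)^2) = 2.45


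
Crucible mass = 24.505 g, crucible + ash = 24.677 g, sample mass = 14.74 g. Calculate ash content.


Ash mass = 0.172 g
Ash content = 1.17%

Ash mass = 24.677 - 24.505 = 0.172 g
Ash% = 0.172 / 14.74 x 100 = 1.17%


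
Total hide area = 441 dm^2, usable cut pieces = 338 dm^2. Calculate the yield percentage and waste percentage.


Yield = 76.6%
Waste = 23.4%

Yield = 338 / 441 x 100 = 76.6%
Waste = 441 - 338 = 103 dm^2
Waste% = 100 - 76.6 = 23.4%


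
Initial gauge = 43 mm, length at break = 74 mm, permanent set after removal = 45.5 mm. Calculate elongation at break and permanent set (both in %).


Elongation at break = (74 - 43) / 43 x 100 = 72.1%
Permanent set = (45.5 - 43) / 43 x 100 = 5.8%


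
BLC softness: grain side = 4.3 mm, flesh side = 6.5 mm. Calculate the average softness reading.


5.40 mm

Average = (4.3 + 6.5) / 2
Average = 5.40 mm


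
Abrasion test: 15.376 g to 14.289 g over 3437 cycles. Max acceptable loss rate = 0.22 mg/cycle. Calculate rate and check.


Loss = 15.376 - 14.289 = 1.087 g
Rate = 1.087 g / 3437 cycles x 1000 = 0.316 mg/cycle
Max = 0.22 mg/cycle
Passes: No


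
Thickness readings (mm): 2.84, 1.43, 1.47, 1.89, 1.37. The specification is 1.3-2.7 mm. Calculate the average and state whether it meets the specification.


Sum = 9.00
Average = 9.00 / 5 = 1.80 mm
Specification range: 1.3 to 2.7 mm
Within spec: Yes


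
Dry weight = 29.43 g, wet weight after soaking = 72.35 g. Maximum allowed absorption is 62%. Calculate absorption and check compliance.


Absorption = 145.8%
Compliant: No

WA = (72.35 - 29.43) / 29.43 x 100 = 145.8%
Maximum allowed: 62%
Compliant: No


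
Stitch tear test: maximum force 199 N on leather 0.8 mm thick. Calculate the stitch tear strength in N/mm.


248.8 N/mm

Stitch tear strength = force / thickness
STS = 199 / 0.8 = 248.8 N/mm


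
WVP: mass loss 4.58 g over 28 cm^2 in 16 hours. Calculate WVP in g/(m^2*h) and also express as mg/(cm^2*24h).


WVP = 4.58 / (28 x 16) x 10000 = 102.23 g/(m^2*h)
Mass loss in mg = 4.58 x 1000 = 4580 mg
Per cm^2 per 24h in mg: 4580 x 24 / (28 x 16) = 109920 / 448 = 245.36 mg/(cm^2*24h)


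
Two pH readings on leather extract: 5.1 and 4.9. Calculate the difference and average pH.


Difference = 0.2
Average pH = 5.00


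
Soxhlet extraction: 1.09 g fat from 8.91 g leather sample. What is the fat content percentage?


12.2%


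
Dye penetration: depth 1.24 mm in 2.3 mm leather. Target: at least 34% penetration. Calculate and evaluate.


Penetration = 1.24 / 2.3 x 100 = 53.9%
Target: 34%
Meets target: Yes


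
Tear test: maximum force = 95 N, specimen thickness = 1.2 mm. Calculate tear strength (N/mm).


Tear strength = force / thickness
Tear = 95 / 1.2 = 79.2 N/mm


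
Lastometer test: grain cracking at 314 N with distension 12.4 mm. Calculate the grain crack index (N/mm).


Grain crack index = force / distension
Index = 314 / 12.4 = 25.3 N/mm


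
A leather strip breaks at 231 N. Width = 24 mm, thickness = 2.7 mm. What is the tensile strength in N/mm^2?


Cross-sectional area = 24 x 2.7 = 64.8 mm^2
Tensile strength = 231 / 64.8 = 3.56 N/mm^2


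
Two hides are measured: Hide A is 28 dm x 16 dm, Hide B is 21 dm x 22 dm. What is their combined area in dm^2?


Hide A area = 28 x 16 = 448 dm^2
Hide B area = 21 x 22 = 462 dm^2
Total = 448 + 462 = 910 dm^2


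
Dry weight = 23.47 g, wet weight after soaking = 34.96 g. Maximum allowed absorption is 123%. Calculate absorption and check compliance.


Absorption = 49.0%
Compliant: Yes


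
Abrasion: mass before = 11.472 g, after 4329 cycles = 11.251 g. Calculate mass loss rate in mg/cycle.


Mass loss = 11.472 - 11.251 = 0.221 g
Rate = 0.221 / 4329 x 1000 = 0.051 mg/cycle


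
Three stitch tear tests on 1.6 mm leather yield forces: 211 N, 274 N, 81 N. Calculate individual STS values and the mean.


STS1 = 211 / 1.6 = 131.9 N/mm
STS2 = 274 / 1.6 = 171.3 N/mm
STS3 = 81 / 1.6 = 50.6 N/mm
Mean = (131.9 + 171.3 + 50.6) / 3 = 117.9 N/mm


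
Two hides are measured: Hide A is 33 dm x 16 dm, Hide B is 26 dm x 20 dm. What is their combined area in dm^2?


Hide A area = 33 x 16 = 528 dm^2
Hide B area = 26 x 20 = 520 dm^2
Total = 528 + 520 = 1048 dm^2


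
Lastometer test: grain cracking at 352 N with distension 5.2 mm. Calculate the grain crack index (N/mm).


Grain crack index = force / distension
Index = 352 / 5.2 = 67.7 N/mm


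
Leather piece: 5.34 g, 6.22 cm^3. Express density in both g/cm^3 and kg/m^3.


0.859 g/cm^3
859 kg/m^3

Density = 5.34 / 6.22 = 0.859 g/cm^3
Convert: 0.859 x 1000 = 859 kg/m^3


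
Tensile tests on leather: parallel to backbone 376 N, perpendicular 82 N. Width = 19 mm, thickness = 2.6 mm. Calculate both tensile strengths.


Area = 19 x 2.6 = 49.4 mm^2
TS (parallel) = 376 / 49.4 = 7.61 N/mm^2
TS (perpendicular) = 82 / 49.4 = 1.66 N/mm^2


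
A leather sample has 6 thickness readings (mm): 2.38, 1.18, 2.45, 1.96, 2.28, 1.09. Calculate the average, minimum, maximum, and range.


Sum = 11.34
Average = 11.34 / 6 = 1.89 mm
Minimum = 1.09 mm
Maximum = 2.45 mm
Range = 2.45 - 1.09 = 1.36 mm


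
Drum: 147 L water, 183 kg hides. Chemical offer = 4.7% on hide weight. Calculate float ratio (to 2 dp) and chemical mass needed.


Float ratio = 147 / 183 = 0.80
Chemical = 183 x 4.7 / 100 = 8.601 kg


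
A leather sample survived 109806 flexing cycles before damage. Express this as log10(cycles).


log10(109806) = 5.04


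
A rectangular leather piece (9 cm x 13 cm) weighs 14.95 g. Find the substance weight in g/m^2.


Area = 9 x 13 = 117 cm^2
SW = 14.95 / 117 x 10000 = 1277.8 g/m^2


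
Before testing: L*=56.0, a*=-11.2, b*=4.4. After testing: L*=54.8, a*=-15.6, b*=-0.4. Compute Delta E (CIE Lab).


Delta E = 6.62

dL = 54.8 - 56.0 = -1.2
da = -15.6 - (-11.2) = -4.4
db = -0.4 - 4.4 = -4.8
dE = sqrt((-1.2)^2 + (-4.4)^2 + (-4.8)^2) = 6.62


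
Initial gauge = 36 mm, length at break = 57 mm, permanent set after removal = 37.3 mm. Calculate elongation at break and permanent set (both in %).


Elongation at break = 58.3%
Permanent set = 3.6%

Elongation at break = (57 - 36) / 36 x 100 = 58.3%
Permanent set = (37.3 - 36) / 36 x 100 = 3.6%


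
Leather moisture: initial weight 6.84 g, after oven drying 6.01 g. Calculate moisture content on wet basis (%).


Moisture = 6.84 - 6.01 = 0.83 g
MC = 0.83 / 6.84 x 100 = 12.1%


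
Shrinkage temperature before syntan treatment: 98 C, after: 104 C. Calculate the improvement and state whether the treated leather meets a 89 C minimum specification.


Improvement = 104 - 98 = 6 C
Spec check: 104 C >= 89 C? Yes


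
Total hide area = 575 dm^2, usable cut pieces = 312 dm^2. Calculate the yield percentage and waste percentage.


Yield = 312 / 575 x 100 = 54.3%
Waste = 575 - 312 = 263 dm^2
Waste% = 100 - 54.3 = 45.7%


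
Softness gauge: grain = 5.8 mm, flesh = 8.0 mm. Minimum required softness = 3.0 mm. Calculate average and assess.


Average = (5.8 + 8.0) / 2 = 6.90 mm
Minimum = 3.0 mm
Meets requirement: Yes


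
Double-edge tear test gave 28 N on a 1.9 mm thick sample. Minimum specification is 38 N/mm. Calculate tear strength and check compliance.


Tear strength = 14.7 N/mm
Compliant: No


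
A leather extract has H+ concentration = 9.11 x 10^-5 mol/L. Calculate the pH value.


pH = -log10[H+]
pH = -log10(9.11 x 10^-5) = 4.04


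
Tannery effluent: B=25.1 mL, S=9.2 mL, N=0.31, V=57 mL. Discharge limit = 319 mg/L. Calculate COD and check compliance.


COD = (25.1 - 9.2) x 0.31 x 8000 / 57 = 691.8 mg/L
Limit: 319 mg/L
Compliant: No


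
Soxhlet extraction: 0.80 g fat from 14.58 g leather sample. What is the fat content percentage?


Fat content = 0.80 / 14.58 x 100
Fat = 5.5%


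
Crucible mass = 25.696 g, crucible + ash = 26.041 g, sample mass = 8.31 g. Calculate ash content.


Ash mass = 0.345 g
Ash content = 4.15%


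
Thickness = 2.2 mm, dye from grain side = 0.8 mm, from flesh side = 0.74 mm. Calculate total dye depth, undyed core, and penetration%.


Total dyed = 0.8 + 0.74 = 1.54 mm
Undyed core = 2.2 - 1.54 = 0.66 mm
Penetration = 1.54 / 2.2 x 100 = 70.0%


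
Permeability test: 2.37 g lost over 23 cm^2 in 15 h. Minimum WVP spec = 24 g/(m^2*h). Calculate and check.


WVP = 2.37 / (23 x 15) x 10000 = 68.70 g/(m^2*h)
Minimum: 24 g/(m^2*h)
Meets spec: Yes


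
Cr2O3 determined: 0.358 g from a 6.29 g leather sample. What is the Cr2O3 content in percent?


Cr2O3% = 0.358 / 6.29 x 100
Cr2O3% = 5.69%


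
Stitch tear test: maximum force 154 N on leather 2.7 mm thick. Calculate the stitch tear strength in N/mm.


Stitch tear strength = force / thickness
STS = 154 / 2.7 = 57.0 N/mm


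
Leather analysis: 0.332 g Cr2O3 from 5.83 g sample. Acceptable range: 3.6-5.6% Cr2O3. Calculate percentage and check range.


Cr2O3% = 0.332 / 5.83 x 100 = 5.69%
Acceptable range: 3.6 to 5.6%
Within range: No


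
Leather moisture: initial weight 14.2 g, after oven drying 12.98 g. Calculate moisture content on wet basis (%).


Moisture = 14.2 - 12.98 = 1.22 g
MC = 1.22 / 14.2 x 100 = 8.6%


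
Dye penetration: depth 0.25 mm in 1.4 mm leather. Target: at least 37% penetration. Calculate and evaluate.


Penetration = 17.9%
Meets target: No

Penetration = 0.25 / 1.4 x 100 = 17.9%
Target: 37%
Meets target: No


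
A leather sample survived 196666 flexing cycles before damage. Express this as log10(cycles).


5.29

log10(196666) = 5.29


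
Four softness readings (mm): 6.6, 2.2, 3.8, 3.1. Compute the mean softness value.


Sum = 6.6 + 2.2 + 3.8 + 3.1
Mean = 15.7 / 4 = 3.93 mm


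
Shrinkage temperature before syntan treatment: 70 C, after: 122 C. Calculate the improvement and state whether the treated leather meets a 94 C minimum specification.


Improvement = 52 C
Meets 94 C spec: Yes

Improvement = 122 - 70 = 52 C
Spec check: 122 C >= 94 C? Yes


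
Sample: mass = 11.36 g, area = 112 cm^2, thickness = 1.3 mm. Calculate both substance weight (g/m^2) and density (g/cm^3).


SW = 11.36 / 112 x 10000 = 1014.3 g/m^2
Volume = 112 x 1.3 / 10 = 14.56 cm^3
Density = 11.36 / 14.56 = 0.780 g/cm^3


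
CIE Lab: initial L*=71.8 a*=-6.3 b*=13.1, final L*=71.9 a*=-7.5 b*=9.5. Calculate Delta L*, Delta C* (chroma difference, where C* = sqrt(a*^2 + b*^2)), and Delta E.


Delta L* = 0.1
Delta C* = -2.43
Delta E = 3.80

Delta L* = 71.9 - 71.8 = 0.1
C1* = sqrt((-6.3)^2 + (13.1)^2) = 14.536
C2* = sqrt((-7.5)^2 + (9.5)^2) = 12.104
Delta C* = 12.104 - 14.536 = -2.43
Delta E = sqrt((0.1)^2 + (-1.2)^2 + (-3.6)^2) = 3.80


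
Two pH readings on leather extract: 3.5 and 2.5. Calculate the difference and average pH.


Difference = |3.5 - 2.5| = 1.0
Average = (3.5 + 2.5) / 2 = 3.00


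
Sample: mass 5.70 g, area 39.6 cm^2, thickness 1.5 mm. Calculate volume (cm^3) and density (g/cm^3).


Thickness in cm = 1.5 / 10 = 0.15 cm
Volume = 39.6 x 0.15 = 5.940 cm^3
Density = 5.70 / 5.940 = 0.960 g/cm^3


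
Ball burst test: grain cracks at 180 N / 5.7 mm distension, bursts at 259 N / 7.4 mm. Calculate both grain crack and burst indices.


Crack index = 31.6 N/mm
Burst index = 35.0 N/mm

Crack index = 180 / 5.7 = 31.6 N/mm
Burst index = 259 / 7.4 = 35.0 N/mm


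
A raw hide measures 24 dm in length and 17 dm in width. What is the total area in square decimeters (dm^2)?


Area = length x width
Area = 24 x 17 = 408 dm^2


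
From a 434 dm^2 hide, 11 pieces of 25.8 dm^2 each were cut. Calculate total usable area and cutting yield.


Total usable = 11 x 25.8 = 283.8 dm^2
Yield = 283.8 / 434 x 100 = 65.4%


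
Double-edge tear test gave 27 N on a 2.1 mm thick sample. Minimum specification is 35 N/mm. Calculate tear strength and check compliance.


Tear strength = 27 / 2.1 = 12.9 N/mm
Required minimum = 35 N/mm
Compliant: No


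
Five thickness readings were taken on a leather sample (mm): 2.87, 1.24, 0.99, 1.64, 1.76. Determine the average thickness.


Sum = 2.87 + 1.24 + 0.99 + 1.64 + 1.76 = 8.50
Average = 8.50 / 5 = 1.70 mm


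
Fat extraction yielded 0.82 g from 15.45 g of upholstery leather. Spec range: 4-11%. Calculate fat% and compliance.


Fat% = 0.82 / 15.45 x 100 = 5.3%
Spec range: 4-11%
Compliant: Yes


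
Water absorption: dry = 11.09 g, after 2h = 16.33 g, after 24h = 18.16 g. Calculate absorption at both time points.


2h absorption = 47.2%
24h absorption = 63.8%

WA (2h) = (16.33 - 11.09) / 11.09 x 100 = 47.2%
WA (24h) = (18.16 - 11.09) / 11.09 x 100 = 63.8%


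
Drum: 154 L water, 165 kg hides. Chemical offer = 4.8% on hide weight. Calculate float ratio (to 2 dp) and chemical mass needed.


Float ratio = 0.93
Chemical needed = 7.92 kg


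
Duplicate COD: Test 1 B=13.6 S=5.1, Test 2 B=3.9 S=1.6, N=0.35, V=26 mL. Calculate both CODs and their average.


COD1 = 915.4 mg/L
COD2 = 247.7 mg/L
Average = 581.6 mg/L


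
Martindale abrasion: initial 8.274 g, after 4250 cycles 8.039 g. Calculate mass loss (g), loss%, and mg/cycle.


Loss = 8.274 - 8.039 = 0.235 g
Loss% = 0.235 / 8.274 x 100 = 2.84%
Rate = 0.235 / 4250 x 1000 = 0.055 mg/cycle


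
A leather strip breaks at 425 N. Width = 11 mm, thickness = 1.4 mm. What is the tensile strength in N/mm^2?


27.60 N/mm^2


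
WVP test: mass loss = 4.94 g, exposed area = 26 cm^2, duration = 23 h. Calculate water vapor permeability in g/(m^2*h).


82.61 g/(m^2*h)


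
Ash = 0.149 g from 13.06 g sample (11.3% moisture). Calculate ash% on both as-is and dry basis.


As-is ash% = 0.149 / 13.06 x 100 = 1.14%
Dry mass = 13.06 x (100 - 11.3) / 100 = 11.58422 g
Dry-basis ash% = 0.149 / 11.58422 x 100 = 1.29%


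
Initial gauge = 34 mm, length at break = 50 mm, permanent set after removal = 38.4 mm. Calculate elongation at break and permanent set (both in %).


Elongation at break = (50 - 34) / 34 x 100 = 47.1%
Permanent set = (38.4 - 34) / 34 x 100 = 12.9%


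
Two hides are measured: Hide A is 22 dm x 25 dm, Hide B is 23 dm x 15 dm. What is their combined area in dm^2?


Hide A area = 22 x 25 = 550 dm^2
Hide B area = 23 x 15 = 345 dm^2
Total = 550 + 345 = 895 dm^2


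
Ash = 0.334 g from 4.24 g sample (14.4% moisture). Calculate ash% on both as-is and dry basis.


As-is ash% = 0.334 / 4.24 x 100 = 7.88%
Dry mass = 4.24 x (100 - 14.4) / 100 = 3.62944 g
Dry-basis ash% = 0.334 / 3.62944 x 100 = 9.20%


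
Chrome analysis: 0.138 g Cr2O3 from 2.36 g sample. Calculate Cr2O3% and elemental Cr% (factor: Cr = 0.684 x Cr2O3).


Cr2O3% = 0.138 / 2.36 x 100 = 5.85%
Cr% = 5.85 x 0.684 = 4.00%


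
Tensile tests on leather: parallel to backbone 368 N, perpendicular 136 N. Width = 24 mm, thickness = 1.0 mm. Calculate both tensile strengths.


Parallel = 15.33 N/mm^2
Perpendicular = 5.67 N/mm^2

Area = 24 x 1.0 = 24.0 mm^2
TS (parallel) = 368 / 24.0 = 15.33 N/mm^2
TS (perpendicular) = 136 / 24.0 = 5.67 N/mm^2


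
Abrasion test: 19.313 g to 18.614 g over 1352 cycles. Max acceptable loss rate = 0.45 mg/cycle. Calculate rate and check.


Rate = 0.517 mg/cycle
Passes: No


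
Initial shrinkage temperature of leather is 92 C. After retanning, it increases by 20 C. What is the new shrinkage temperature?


New Ts = 92 + 20 = 112 C


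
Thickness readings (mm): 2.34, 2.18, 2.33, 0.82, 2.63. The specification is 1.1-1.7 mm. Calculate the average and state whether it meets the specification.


Average = 2.06 mm
Within specification: No


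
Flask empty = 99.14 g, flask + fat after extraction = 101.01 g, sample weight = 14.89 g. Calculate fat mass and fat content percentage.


Fat mass = 1.87 g
Fat content = 12.6%

Fat mass = 101.01 - 99.14 = 1.87 g
Fat% = 1.87 / 14.89 x 100 = 12.6%


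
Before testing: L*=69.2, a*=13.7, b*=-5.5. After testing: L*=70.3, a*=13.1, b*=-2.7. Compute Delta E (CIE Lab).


Delta E = 3.07


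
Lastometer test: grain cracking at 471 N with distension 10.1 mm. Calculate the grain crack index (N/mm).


46.6 N/mm


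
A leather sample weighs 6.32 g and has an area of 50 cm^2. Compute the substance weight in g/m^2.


1264.0 g/m^2


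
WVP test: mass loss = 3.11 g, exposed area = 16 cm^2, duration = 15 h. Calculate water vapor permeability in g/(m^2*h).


129.58 g/(m^2*h)


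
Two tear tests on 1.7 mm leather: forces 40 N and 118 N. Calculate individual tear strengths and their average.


Tear 1 = 40 / 1.7 = 23.5 N/mm
Tear 2 = 118 / 1.7 = 69.4 N/mm
Average = (23.5 + 69.4) / 2 = 46.5 N/mm


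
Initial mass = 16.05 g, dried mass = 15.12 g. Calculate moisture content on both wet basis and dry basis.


Wet basis = 5.8%
Dry basis = 6.2%


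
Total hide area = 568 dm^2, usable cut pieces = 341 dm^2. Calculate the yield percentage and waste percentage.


Yield = 60.0%
Waste = 40.0%

Yield = 341 / 568 x 100 = 60.0%
Waste = 568 - 341 = 227 dm^2
Waste% = 100 - 60.0 = 40.0%


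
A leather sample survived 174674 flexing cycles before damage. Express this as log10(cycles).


5.24


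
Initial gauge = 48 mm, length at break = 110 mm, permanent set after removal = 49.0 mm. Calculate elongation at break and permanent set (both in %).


Elongation at break = (110 - 48) / 48 x 100 = 129.2%
Permanent set = (49.0 - 48) / 48 x 100 = 2.1%


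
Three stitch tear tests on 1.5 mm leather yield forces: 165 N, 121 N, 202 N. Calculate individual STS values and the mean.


STS1 = 110.0 N/mm
STS2 = 80.7 N/mm
STS3 = 134.7 N/mm
Mean = 108.5 N/mm


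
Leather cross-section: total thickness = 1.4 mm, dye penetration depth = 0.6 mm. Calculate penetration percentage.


42.9%

Penetration% = 0.6 / 1.4 x 100
Penetration = 42.9%


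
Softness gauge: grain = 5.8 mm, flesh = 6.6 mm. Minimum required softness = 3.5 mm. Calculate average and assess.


Average = (5.8 + 6.6) / 2 = 6.20 mm
Minimum = 3.5 mm
Meets requirement: Yes


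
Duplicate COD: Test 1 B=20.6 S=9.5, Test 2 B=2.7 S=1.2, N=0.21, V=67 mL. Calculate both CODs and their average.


COD1 = (20.6 - 9.5) x 0.21 x 8000 / 67 = 278.3 mg/L
COD2 = (2.7 - 1.2) x 0.21 x 8000 / 67 = 37.6 mg/L
Average = (278.3 + 37.6) / 2 = 158.0 mg/L


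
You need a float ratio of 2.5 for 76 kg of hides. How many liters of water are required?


Water = hide weight x target ratio
Water = 76 x 2.5 = 190.0 L


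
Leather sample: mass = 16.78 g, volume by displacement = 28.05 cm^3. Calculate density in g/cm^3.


0.598 g/cm^3

Density = mass / volume
Density = 16.78 / 28.05 = 0.598 g/cm^3


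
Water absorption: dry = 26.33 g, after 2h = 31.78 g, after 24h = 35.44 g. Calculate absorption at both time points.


2h absorption = 20.7%
24h absorption = 34.6%

WA (2h) = (31.78 - 26.33) / 26.33 x 100 = 20.7%
WA (24h) = (35.44 - 26.33) / 26.33 x 100 = 34.6%


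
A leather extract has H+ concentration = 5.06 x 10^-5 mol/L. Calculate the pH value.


pH = -log10[H+]
pH = -log10(5.06 x 10^-5) = 4.30


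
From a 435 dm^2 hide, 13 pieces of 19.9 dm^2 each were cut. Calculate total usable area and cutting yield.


Usable area = 258.7 dm^2
Yield = 59.5%


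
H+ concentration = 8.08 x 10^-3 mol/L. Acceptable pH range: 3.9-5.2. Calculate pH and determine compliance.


pH = -log10(8.08 x 10^-3) = 2.09
Range: 3.9 to 5.2
Compliant: No


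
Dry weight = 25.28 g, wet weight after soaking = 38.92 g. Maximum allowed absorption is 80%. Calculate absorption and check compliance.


WA = (38.92 - 25.28) / 25.28 x 100 = 54.0%
Maximum allowed: 80%
Compliant: Yes


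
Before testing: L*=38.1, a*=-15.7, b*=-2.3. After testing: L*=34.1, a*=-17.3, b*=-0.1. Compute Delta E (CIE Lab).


dL = 34.1 - 38.1 = -4.0
da = -17.3 - (-15.7) = -1.6
db = -0.1 - (-2.3) = 2.2
dE = sqrt((-4.0)^2 + (-1.6)^2 + (2.2)^2) = 4.84


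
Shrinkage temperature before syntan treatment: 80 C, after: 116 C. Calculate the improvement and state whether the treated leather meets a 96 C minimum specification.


Improvement = 36 C
Meets 96 C spec: Yes

Improvement = 116 - 80 = 36 C
Spec check: 116 C >= 96 C? Yes


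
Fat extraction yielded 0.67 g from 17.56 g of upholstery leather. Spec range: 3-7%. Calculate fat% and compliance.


Fat content = 3.8%
Compliant: Yes


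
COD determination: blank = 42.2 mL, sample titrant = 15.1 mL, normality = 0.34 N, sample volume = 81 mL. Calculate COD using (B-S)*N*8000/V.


COD = (42.2 - 15.1) x 0.34 x 8000 / 81
COD = 27.1 x 0.34 x 8000 / 81
COD = 910.0 mg/L


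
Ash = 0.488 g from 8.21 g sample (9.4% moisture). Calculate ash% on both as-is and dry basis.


As-is ash = 5.94%
Dry-basis ash = 6.56%


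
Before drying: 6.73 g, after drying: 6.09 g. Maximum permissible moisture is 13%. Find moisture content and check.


Moisture content = 9.5%
Acceptable: Yes

MC = (6.73 - 6.09) / 6.73 x 100 = 9.5%
Maximum: 13%
Acceptable: Yes


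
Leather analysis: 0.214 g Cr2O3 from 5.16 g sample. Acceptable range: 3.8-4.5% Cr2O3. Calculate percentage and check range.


Cr2O3 = 4.15%
Within range: Yes

Cr2O3% = 0.214 / 5.16 x 100 = 4.15%
Acceptable range: 3.8 to 4.5%
Within range: Yes


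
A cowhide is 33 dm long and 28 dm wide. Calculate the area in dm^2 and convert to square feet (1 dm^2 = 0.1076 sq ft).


Area = 33 x 28 = 924 dm^2
Conversion: 924 x 0.1076 = 99.42 sq ft


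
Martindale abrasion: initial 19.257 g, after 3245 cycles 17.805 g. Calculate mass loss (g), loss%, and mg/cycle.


Loss = 19.257 - 17.805 = 1.452 g
Loss% = 1.452 / 19.257 x 100 = 7.54%
Rate = 1.452 / 3245 x 1000 = 0.447 mg/cycle


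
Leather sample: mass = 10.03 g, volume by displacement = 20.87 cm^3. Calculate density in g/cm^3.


0.481 g/cm^3


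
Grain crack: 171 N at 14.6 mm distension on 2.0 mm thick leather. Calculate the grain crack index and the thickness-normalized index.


Crack index = 11.7 N/mm
Normalized index = 5.9 N/mm per mm

Crack index = 171 / 14.6 = 11.7 N/mm
Normalized = 11.7 / 2.0 = 5.9 N/mm per mm


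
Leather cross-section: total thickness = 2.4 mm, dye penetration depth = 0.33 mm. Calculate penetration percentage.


13.8%

Penetration% = 0.33 / 2.4 x 100
Penetration = 13.8%


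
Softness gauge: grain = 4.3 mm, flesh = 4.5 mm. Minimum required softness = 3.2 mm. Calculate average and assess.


Average = (4.3 + 4.5) / 2 = 4.40 mm
Minimum = 3.2 mm
Meets requirement: Yes


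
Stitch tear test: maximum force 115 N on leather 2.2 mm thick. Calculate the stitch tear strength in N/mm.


52.3 N/mm


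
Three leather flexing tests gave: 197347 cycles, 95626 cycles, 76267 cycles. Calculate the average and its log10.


Average = 123080 cycles
log10 = 5.09

Average = (197347 + 95626 + 76267) / 3 = 123080 cycles
log10(123080) = 5.09


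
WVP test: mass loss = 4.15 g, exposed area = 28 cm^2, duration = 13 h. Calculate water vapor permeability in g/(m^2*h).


WVP = mass_loss / (area x time) x 10000
WVP = 4.15 / (28 x 13) x 10000
WVP = 4.15 / 364 x 10000 = 114.01 g/(m^2*h)


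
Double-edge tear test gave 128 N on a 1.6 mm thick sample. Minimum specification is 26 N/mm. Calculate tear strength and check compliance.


Tear strength = 80.0 N/mm
Compliant: Yes


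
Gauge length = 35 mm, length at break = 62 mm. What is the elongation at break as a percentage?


77.1%

Extension = 62 - 35 = 27 mm
Elongation = 27 / 35 x 100 = 77.1%


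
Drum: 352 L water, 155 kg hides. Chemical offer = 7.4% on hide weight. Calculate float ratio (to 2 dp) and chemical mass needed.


Float ratio = 2.27
Chemical needed = 11.47 kg


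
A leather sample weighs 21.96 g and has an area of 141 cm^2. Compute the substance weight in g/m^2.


Substance weight = mass / area x 10000
SW = 21.96 / 141 x 10000
SW = 1557.4 g/m^2


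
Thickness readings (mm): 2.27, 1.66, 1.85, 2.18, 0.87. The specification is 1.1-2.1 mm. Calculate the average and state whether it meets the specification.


Average = 1.77 mm
Within specification: Yes


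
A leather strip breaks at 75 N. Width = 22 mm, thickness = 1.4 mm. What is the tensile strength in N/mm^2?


Cross-sectional area = 22 x 1.4 = 30.8 mm^2
Tensile strength = 75 / 30.8 = 2.44 N/mm^2


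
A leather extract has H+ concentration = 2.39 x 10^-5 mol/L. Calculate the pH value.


pH = 4.62


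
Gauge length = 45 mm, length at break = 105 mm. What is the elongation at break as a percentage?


133.3%


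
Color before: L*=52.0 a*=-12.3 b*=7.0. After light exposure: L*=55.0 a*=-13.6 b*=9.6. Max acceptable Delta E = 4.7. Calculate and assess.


Delta E = 4.18
Passes: Yes

dL = 3.0, da = -1.3, db = 2.6
dE = sqrt((3.0)^2 + (-1.3)^2 + (2.6)^2) = 4.18
Max = 4.7
Passes: Yes
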